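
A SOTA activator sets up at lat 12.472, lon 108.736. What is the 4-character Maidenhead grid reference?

Shift to the Maidenhead origin (180°W, 90°S): lon 288.74, lat 102.47.
Field (20°×10°, letters A–R): lon ⌊288.74/20⌋ = 14 → O; lat ⌊102.47/10⌋ = 10 → K.
Square (2°×1°, digits 0–9): lon ⌊8.74/2⌋ = 4; lat ⌊2.47/1⌋ = 2.

OK42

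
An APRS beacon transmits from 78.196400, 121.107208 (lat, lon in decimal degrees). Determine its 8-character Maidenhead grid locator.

Offset from 180°W / 90°S: lon 301.10721°, lat 168.19640°.
Field: lon ⌊301.10721/20⌋ = 15 → P; lat ⌊168.19640/10⌋ = 16 → Q.
Square: lon ⌊1.10721/2⌋ = 0; lat ⌊8.19640/1⌋ = 8.
Subsquare: lon ⌊1.10721/0.0833333⌋ = 13 → n; lat ⌊0.19640/0.0416667⌋ = 4 → e.
Extended square: lon ⌊0.02387/0.00833333⌋ = 2; lat ⌊0.02973/0.00416667⌋ = 7.

PQ08ne27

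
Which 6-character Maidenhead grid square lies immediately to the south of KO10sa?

KN19sx

Latitude subsquare a = 0; −1 → -1, wraps to 23 = x, carry into square.
Latitude square 0; −1 → -1, wraps to 9, carry into field.
Latitude field O = 14; −1 → 13 = N.
The longitude characters are unchanged.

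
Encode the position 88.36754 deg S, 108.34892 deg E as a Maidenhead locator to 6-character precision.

OA41ep

Shift to the Maidenhead origin (180°W, 90°S): lon 288.3489, lat 1.6325.
Field: 288.3489/20 → 14 → O, 1.6325/10 → 0 → A; chars OA.
Square: 8.3489/2 → 4, 1.6325/1 → 1; chars 41.
Subsquare: 0.3489/0.0833333 → 4 → e, 0.6325/0.0416667 → 15 → p; chars ep.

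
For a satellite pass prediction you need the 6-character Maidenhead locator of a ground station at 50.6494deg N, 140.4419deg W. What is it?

BO90sp

Add 180° to longitude and 90° to latitude: 39.5581, 140.6494.
Field: 39.5581/20 → 1 → B, 140.6494/10 → 14 → O; chars BO.
Square: 19.5581/2 → 9, 0.6494/1 → 0; chars 90.
Subsquare: 1.5581/0.0833333 → 18 → s, 0.6494/0.0416667 → 15 → p; chars sp.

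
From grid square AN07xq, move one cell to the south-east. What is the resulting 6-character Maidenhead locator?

AN17ap

Longitude subsquare x = 23; +1 → 24, wraps to 0 = a, carry into square.
Longitude square 0; +1 → 1.
Latitude subsquare q = 16; −1 → 15 = p.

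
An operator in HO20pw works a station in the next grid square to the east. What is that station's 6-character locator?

HO20qw

Longitude subsquare p = 15; +1 → 16 = q.
The latitude characters are unchanged.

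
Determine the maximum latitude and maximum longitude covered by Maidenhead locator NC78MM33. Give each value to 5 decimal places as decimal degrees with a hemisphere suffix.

61.48333° S, 95.03333° E

Field N=13, C=2: +13·20° lon, +2·10° lat → SW at lon 80°, lat -70°.
Square 7, 8: +7·2° lon, +8·1° lat → SW at lon 94°, lat -62°.
Subsquare m=12, m=12: +12·0.0833333° lon, +12·0.0416667° lat → SW at lon 95°, lat -61.5°.
Extended square 3, 3: +3·0.00833333° lon, +3·0.00416667° lat → SW at lon 95.025°, lat -61.4875°.
Cell spans 0.00833333° lon × 0.00416667° lat. NE corner is SW corner plus one full cell.
latitude 61.48333° S, longitude 95.03333° E.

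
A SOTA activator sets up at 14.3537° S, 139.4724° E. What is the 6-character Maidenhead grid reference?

PH95rp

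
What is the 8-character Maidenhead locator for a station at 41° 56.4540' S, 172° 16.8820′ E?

RE68db34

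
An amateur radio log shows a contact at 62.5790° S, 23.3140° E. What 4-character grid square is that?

KC17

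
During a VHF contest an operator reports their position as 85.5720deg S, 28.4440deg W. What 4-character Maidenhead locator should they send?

HA54

Shift to the Maidenhead origin (180°W, 90°S): lon 151.56, lat 4.43.
Field: 151.56/20 → 7 → H, 4.43/10 → 0 → A; chars HA.
Square: 11.56/2 → 5, 4.43/1 → 4; chars 54.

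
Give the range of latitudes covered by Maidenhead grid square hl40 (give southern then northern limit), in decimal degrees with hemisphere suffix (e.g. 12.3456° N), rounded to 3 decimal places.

20.000° N, 21.000° N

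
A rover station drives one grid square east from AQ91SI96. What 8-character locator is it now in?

AQ91ti06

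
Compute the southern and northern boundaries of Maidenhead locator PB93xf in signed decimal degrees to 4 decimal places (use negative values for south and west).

Field P=15, B=1: +15·20° lon, +1·10° lat → SW at lon 120°, lat -80°.
Square 9, 3: +9·2° lon, +3·1° lat → SW at lon 138°, lat -77°.
Subsquare x=23, f=5: +23·0.0833333° lon, +5·0.0416667° lat → SW at lon 139.917°, lat -76.7917°.
Cell spans 0.0833333° lon × 0.0416667° lat.
south -76.7917, north -76.7500.

-76.7917, -76.7500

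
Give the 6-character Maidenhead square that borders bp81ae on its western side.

BP71xe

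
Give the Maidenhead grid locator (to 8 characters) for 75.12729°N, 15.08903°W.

IQ25kd90

Add 180° to longitude and 90° to latitude: 164.91097, 165.12729.
Field: 164.91097/20 → 8 → I, 165.12729/10 → 16 → Q; chars IQ.
Square: 4.91097/2 → 2, 5.12729/1 → 5; chars 25.
Subsquare: 0.91097/0.0833333 → 10 → k, 0.12729/0.0416667 → 3 → d; chars kd.
Extended square: 0.07764/0.00833333 → 9, 0.00229/0.00416667 → 0; chars 90.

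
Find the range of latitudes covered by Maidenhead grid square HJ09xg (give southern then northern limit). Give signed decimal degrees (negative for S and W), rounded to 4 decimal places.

9.2500, 9.2917

Field H=7, J=9: +7·20° lon, +9·10° lat → SW at lon -40°, lat 0°.
Square 0, 9: +0·2° lon, +9·1° lat → SW at lon -40°, lat 9°.
Subsquare x=23, g=6: +23·0.0833333° lon, +6·0.0416667° lat → SW at lon -38.0833°, lat 9.25°.
Cell spans 0.0833333° lon × 0.0416667° lat.
south 9.2500, north 9.2917.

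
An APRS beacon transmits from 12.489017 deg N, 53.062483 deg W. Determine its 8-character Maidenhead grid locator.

Shift to the Maidenhead origin (180°W, 90°S): lon 126.93752, lat 102.48902.
Field: 126.93752/20 → 6 → G, 102.48902/10 → 10 → K; chars GK.
Square: 6.93752/2 → 3, 2.48902/1 → 2; chars 32.
Subsquare: 0.93752/0.0833333 → 11 → l, 0.48902/0.0416667 → 11 → l; chars ll.
Extended square: 0.02085/0.00833333 → 2, 0.03068/0.00416667 → 7; chars 27.

GK32ll27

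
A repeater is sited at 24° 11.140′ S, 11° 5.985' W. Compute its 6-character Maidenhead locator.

Shift to the Maidenhead origin (180°W, 90°S): lon 168.9002, lat 65.8143.
Field (20°×10°, letters A–R): lon ⌊168.9002/20⌋ = 8 → I; lat ⌊65.8143/10⌋ = 6 → G.
Square (2°×1°, digits 0–9): lon ⌊8.9002/2⌋ = 4; lat ⌊5.8143/1⌋ = 5.
Subsquare (5′×2.5′, letters a–x): lon ⌊0.9002/0.0833333⌋ = 10 → k; lat ⌊0.8143/0.0416667⌋ = 19 → t.

IG45kt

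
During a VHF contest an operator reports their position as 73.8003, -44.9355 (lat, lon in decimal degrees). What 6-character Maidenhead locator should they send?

GQ73mt

Add 180° to longitude and 90° to latitude: 135.0645, 163.8003.
Field (20°×10°, letters A–R): lon ⌊135.0645/20⌋ = 6 → G; lat ⌊163.8003/10⌋ = 16 → Q.
Square (2°×1°, digits 0–9): lon ⌊15.0645/2⌋ = 7; lat ⌊3.8003/1⌋ = 3.
Subsquare (5′×2.5′, letters a–x): lon ⌊1.0645/0.0833333⌋ = 12 → m; lat ⌊0.8003/0.0416667⌋ = 19 → t.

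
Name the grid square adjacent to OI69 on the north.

OJ60

Latitude square 9; +1 → 10, wraps to 0, carry into field.
Latitude field I = 8; +1 → 9 = J.
The longitude characters are unchanged.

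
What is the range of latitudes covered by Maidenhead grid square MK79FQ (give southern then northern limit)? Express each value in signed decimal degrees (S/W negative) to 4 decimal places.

19.6667, 19.7083

Field M=12, K=10: +12·20° lon, +10·10° lat → SW at lon 60°, lat 10°.
Square 7, 9: +7·2° lon, +9·1° lat → SW at lon 74°, lat 19°.
Subsquare f=5, q=16: +5·0.0833333° lon, +16·0.0416667° lat → SW at lon 74.4167°, lat 19.6667°.
Cell spans 0.0833333° lon × 0.0416667° lat.
south 19.6667, north 19.7083.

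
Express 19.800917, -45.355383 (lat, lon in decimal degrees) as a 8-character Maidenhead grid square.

GK79ht72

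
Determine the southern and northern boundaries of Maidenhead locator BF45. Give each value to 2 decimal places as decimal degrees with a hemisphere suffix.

Field B=1, F=5: +1·20° lon, +5·10° lat → SW at lon -160°, lat -40°.
Square 4, 5: +4·2° lon, +5·1° lat → SW at lon -152°, lat -35°.
Cell spans 2° lon × 1° lat.
south 35.00° S, north 34.00° S.

35.00° S, 34.00° S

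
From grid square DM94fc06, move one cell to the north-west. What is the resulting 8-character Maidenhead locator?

DM94ec97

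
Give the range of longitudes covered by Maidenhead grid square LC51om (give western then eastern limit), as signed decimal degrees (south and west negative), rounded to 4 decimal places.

Field L=11, C=2: +11·20° lon, +2·10° lat → SW at lon 40°, lat -70°.
Square 5, 1: +5·2° lon, +1·1° lat → SW at lon 50°, lat -69°.
Subsquare o=14, m=12: +14·0.0833333° lon, +12·0.0416667° lat → SW at lon 51.1667°, lat -68.5°.
Cell spans 0.0833333° lon × 0.0416667° lat.
west 51.1667, east 51.2500.

51.1667, 51.2500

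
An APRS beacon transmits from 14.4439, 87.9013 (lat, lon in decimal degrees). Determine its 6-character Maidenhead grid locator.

NK34wk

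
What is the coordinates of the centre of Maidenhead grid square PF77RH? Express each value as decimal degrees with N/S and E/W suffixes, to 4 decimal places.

Field P=15, F=5: +15·20° lon, +5·10° lat → SW at lon 120°, lat -40°.
Square 7, 7: +7·2° lon, +7·1° lat → SW at lon 134°, lat -33°.
Subsquare r=17, h=7: +17·0.0833333° lon, +7·0.0416667° lat → SW at lon 135.417°, lat -32.7083°.
Cell spans 0.0833333° lon × 0.0416667° lat. Centre is SW corner plus half of each.
latitude 32.6875° S, longitude 135.4583° E.

32.6875° S, 135.4583° E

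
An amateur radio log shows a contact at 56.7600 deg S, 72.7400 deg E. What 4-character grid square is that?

MD63

Offset from 180°W / 90°S: lon 252.74°, lat 33.24°.
Field: 252.74/20 → 12 → M, 33.24/10 → 3 → D; chars MD.
Square: 12.74/2 → 6, 3.24/1 → 3; chars 63.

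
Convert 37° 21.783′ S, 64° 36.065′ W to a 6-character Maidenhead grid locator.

Add 180° to longitude and 90° to latitude: 115.3989, 52.6369.
Field: 115.3989/20 → 5 → F, 52.6369/10 → 5 → F; chars FF.
Square: 15.3989/2 → 7, 2.6369/1 → 2; chars 72.
Subsquare: 1.3989/0.0833333 → 16 → q, 0.6369/0.0416667 → 15 → p; chars qp.

FF72qp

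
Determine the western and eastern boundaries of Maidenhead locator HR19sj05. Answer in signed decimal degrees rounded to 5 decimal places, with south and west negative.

Field H=7, R=17: +7·20° lon, +17·10° lat → SW at lon -40°, lat 80°.
Square 1, 9: +1·2° lon, +9·1° lat → SW at lon -38°, lat 89°.
Subsquare s=18, j=9: +18·0.0833333° lon, +9·0.0416667° lat → SW at lon -36.5°, lat 89.375°.
Extended square 0, 5: +0·0.00833333° lon, +5·0.00416667° lat → SW at lon -36.5°, lat 89.3958°.
Cell spans 0.00833333° lon × 0.00416667° lat.
west -36.50000, east -36.49167.

-36.50000, -36.49167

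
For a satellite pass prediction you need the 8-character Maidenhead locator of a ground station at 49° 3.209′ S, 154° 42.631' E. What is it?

QE70iw57

Shift to the Maidenhead origin (180°W, 90°S): lon 334.71052, lat 40.94652.
Field: lon ⌊334.71052/20⌋ = 16 → Q; lat ⌊40.94652/10⌋ = 4 → E.
Square: lon ⌊14.71052/2⌋ = 7; lat ⌊0.94652/1⌋ = 0.
Subsquare: lon ⌊0.71052/0.0833333⌋ = 8 → i; lat ⌊0.94652/0.0416667⌋ = 22 → w.
Extended square: lon ⌊0.04385/0.00833333⌋ = 5; lat ⌊0.02985/0.00416667⌋ = 7.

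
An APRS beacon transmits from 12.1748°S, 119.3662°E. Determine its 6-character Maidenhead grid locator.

Shift to the Maidenhead origin (180°W, 90°S): lon 299.3662, lat 77.8252.
Field: lon ⌊299.3662/20⌋ = 14 → O; lat ⌊77.8252/10⌋ = 7 → H.
Square: lon ⌊19.3662/2⌋ = 9; lat ⌊7.8252/1⌋ = 7.
Subsquare: lon ⌊1.3662/0.0833333⌋ = 16 → q; lat ⌊0.8252/0.0416667⌋ = 19 → t.

OH97qt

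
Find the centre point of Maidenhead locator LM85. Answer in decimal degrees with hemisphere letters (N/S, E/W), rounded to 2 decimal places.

Field L=11, M=12: +11·20° lon, +12·10° lat → SW at lon 40°, lat 30°.
Square 8, 5: +8·2° lon, +5·1° lat → SW at lon 56°, lat 35°.
Cell spans 2° lon × 1° lat. Centre is SW corner plus half of each.
latitude 35.50° N, longitude 57.00° E.

35.50° N, 57.00° E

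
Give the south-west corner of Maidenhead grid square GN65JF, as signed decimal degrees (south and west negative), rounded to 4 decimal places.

45.2083, -47.2500

Field G=6, N=13: +6·20° lon, +13·10° lat → SW at lon -60°, lat 40°.
Square 6, 5: +6·2° lon, +5·1° lat → SW at lon -48°, lat 45°.
Subsquare j=9, f=5: +9·0.0833333° lon, +5·0.0416667° lat → SW at lon -47.25°, lat 45.2083°.
latitude 45.2083, longitude -47.2500.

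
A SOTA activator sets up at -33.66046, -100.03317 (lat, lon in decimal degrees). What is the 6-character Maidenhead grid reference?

DF96xi

Add 180° to longitude and 90° to latitude: 79.9668, 56.3395.
Field: lon ⌊79.9668/20⌋ = 3 → D; lat ⌊56.3395/10⌋ = 5 → F.
Square: lon ⌊19.9668/2⌋ = 9; lat ⌊6.3395/1⌋ = 6.
Subsquare: lon ⌊1.9668/0.0833333⌋ = 23 → x; lat ⌊0.3395/0.0416667⌋ = 8 → i.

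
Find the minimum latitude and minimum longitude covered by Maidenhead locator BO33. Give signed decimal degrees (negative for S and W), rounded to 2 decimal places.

53.00, -154.00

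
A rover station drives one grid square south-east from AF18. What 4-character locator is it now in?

Longitude square 1; +1 → 2.
Latitude square 8; −1 → 7.

AF27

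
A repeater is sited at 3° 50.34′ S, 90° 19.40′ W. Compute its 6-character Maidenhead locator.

EI46ud

Add 180° to longitude and 90° to latitude: 89.6767, 86.1610.
Field: lon ⌊89.6767/20⌋ = 4 → E; lat ⌊86.1610/10⌋ = 8 → I.
Square: lon ⌊9.6767/2⌋ = 4; lat ⌊6.1610/1⌋ = 6.
Subsquare: lon ⌊1.6767/0.0833333⌋ = 20 → u; lat ⌊0.1610/0.0416667⌋ = 3 → d.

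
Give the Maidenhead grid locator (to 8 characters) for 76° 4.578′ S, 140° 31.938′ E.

Offset from 180°W / 90°S: lon 320.53230°, lat 13.92370°.
Field (20°×10°, letters A–R): lon ⌊320.53230/20⌋ = 16 → Q; lat ⌊13.92370/10⌋ = 1 → B.
Square (2°×1°, digits 0–9): lon ⌊0.53230/2⌋ = 0; lat ⌊3.92370/1⌋ = 3.
Subsquare (5′×2.5′, letters a–x): lon ⌊0.53230/0.0833333⌋ = 6 → g; lat ⌊0.92370/0.0416667⌋ = 22 → w.
Extended square (30″×15″, digits 0–9): lon ⌊0.03230/0.00833333⌋ = 3; lat ⌊0.00703/0.00416667⌋ = 1.

QB03gw31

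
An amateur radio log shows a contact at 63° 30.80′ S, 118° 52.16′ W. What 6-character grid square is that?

Offset from 180°W / 90°S: lon 61.1307°, lat 26.4867°.
Field: 61.1307/20 → 3 → D, 26.4867/10 → 2 → C; chars DC.
Square: 1.1307/2 → 0, 6.4867/1 → 6; chars 06.
Subsquare: 1.1307/0.0833333 → 13 → n, 0.4867/0.0416667 → 11 → l; chars nl.

DC06nl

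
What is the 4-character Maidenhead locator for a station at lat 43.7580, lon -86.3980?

EN63

Shift to the Maidenhead origin (180°W, 90°S): lon 93.60, lat 133.76.
Field: 93.60/20 → 4 → E, 133.76/10 → 13 → N; chars EN.
Square: 13.60/2 → 6, 3.76/1 → 3; chars 63.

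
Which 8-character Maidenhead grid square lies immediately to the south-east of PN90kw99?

Longitude extended square 9; +1 → 10, wraps to 0, carry into subsquare.
Longitude subsquare k = 10; +1 → 11 = l.
Latitude extended square 9; −1 → 8.

PN90lw08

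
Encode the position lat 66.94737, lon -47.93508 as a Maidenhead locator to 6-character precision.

Shift to the Maidenhead origin (180°W, 90°S): lon 132.0649, lat 156.9474.
Field: lon ⌊132.0649/20⌋ = 6 → G; lat ⌊156.9474/10⌋ = 15 → P.
Square: lon ⌊12.0649/2⌋ = 6; lat ⌊6.9474/1⌋ = 6.
Subsquare: lon ⌊0.0649/0.0833333⌋ = 0 → a; lat ⌊0.9474/0.0416667⌋ = 22 → w.

GP66aw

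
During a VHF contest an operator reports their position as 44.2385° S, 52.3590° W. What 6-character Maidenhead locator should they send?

Add 180° to longitude and 90° to latitude: 127.6410, 45.7615.
Field (20°×10°, letters A–R): lon ⌊127.6410/20⌋ = 6 → G; lat ⌊45.7615/10⌋ = 4 → E.
Square (2°×1°, digits 0–9): lon ⌊7.6410/2⌋ = 3; lat ⌊5.7615/1⌋ = 5.
Subsquare (5′×2.5′, letters a–x): lon ⌊1.6410/0.0833333⌋ = 19 → t; lat ⌊0.7615/0.0416667⌋ = 18 → s.

GE35ts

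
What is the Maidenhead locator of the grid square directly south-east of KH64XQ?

KH74ap

Longitude subsquare x = 23; +1 → 24, wraps to 0 = a, carry into square.
Longitude square 6; +1 → 7.
Latitude subsquare q = 16; −1 → 15 = p.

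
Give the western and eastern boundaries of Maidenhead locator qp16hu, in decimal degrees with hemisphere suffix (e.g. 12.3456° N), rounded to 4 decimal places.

142.5833° E, 142.6667° E

Field Q=16, P=15: +16·20° lon, +15·10° lat → SW at lon 140°, lat 60°.
Square 1, 6: +1·2° lon, +6·1° lat → SW at lon 142°, lat 66°.
Subsquare h=7, u=20: +7·0.0833333° lon, +20·0.0416667° lat → SW at lon 142.583°, lat 66.8333°.
Cell spans 0.0833333° lon × 0.0416667° lat.
west 142.5833° E, east 142.6667° E.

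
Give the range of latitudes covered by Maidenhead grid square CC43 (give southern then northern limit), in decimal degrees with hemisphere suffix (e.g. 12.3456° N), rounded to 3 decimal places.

67.000° S, 66.000° S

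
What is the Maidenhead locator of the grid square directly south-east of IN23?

Longitude square 2; +1 → 3.
Latitude square 3; −1 → 2.

IN32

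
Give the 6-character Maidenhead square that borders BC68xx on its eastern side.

Longitude subsquare x = 23; +1 → 24, wraps to 0 = a, carry into square.
Longitude square 6; +1 → 7.
The latitude characters are unchanged.

BC78ax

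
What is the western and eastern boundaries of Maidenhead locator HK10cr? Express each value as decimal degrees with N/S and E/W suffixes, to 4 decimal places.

37.8333° W, 37.7500° W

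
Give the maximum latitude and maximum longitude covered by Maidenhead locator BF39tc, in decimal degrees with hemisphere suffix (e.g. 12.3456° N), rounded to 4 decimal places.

30.8750° S, 152.3333° W

Field B=1, F=5: +1·20° lon, +5·10° lat → SW at lon -160°, lat -40°.
Square 3, 9: +3·2° lon, +9·1° lat → SW at lon -154°, lat -31°.
Subsquare t=19, c=2: +19·0.0833333° lon, +2·0.0416667° lat → SW at lon -152.417°, lat -30.9167°.
Cell spans 0.0833333° lon × 0.0416667° lat. NE corner is SW corner plus one full cell.
latitude 30.8750° S, longitude 152.3333° W.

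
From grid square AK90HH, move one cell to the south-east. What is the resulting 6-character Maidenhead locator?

Longitude subsquare h = 7; +1 → 8 = i.
Latitude subsquare h = 7; −1 → 6 = g.

AK90ig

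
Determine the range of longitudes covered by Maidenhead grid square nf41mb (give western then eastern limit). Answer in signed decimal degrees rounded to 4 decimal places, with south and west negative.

89.0000, 89.0833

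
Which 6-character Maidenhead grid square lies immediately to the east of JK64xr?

Longitude subsquare x = 23; +1 → 24, wraps to 0 = a, carry into square.
Longitude square 6; +1 → 7.
The latitude characters are unchanged.

JK74ar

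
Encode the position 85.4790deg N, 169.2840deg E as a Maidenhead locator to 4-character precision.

RR45

Offset from 180°W / 90°S: lon 349.28°, lat 175.48°.
Field: 349.28/20 → 17 → R, 175.48/10 → 17 → R; chars RR.
Square: 9.28/2 → 4, 5.48/1 → 5; chars 45.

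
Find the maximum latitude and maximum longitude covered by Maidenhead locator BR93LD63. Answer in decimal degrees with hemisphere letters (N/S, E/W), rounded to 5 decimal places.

83.14167° N, 141.02500° W

Field B=1, R=17: +1·20° lon, +17·10° lat → SW at lon -160°, lat 80°.
Square 9, 3: +9·2° lon, +3·1° lat → SW at lon -142°, lat 83°.
Subsquare l=11, d=3: +11·0.0833333° lon, +3·0.0416667° lat → SW at lon -141.083°, lat 83.125°.
Extended square 6, 3: +6·0.00833333° lon, +3·0.00416667° lat → SW at lon -141.033°, lat 83.1375°.
Cell spans 0.00833333° lon × 0.00416667° lat. NE corner is SW corner plus one full cell.
latitude 83.14167° N, longitude 141.02500° W.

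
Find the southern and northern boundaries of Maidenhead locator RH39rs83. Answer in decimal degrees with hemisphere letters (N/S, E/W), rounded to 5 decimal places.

10.23750° S, 10.23333° S

Field R=17, H=7: +17·20° lon, +7·10° lat → SW at lon 160°, lat -20°.
Square 3, 9: +3·2° lon, +9·1° lat → SW at lon 166°, lat -11°.
Subsquare r=17, s=18: +17·0.0833333° lon, +18·0.0416667° lat → SW at lon 167.417°, lat -10.25°.
Extended square 8, 3: +8·0.00833333° lon, +3·0.00416667° lat → SW at lon 167.483°, lat -10.2375°.
Cell spans 0.00833333° lon × 0.00416667° lat.
south 10.23750° S, north 10.23333° S.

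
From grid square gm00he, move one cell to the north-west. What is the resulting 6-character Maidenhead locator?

Longitude subsquare h = 7; −1 → 6 = g.
Latitude subsquare e = 4; +1 → 5 = f.

GM00gf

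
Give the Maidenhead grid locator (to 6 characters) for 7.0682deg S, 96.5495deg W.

Add 180° to longitude and 90° to latitude: 83.4505, 82.9318.
Field: lon ⌊83.4505/20⌋ = 4 → E; lat ⌊82.9318/10⌋ = 8 → I.
Square: lon ⌊3.4505/2⌋ = 1; lat ⌊2.9318/1⌋ = 2.
Subsquare: lon ⌊1.4505/0.0833333⌋ = 17 → r; lat ⌊0.9318/0.0416667⌋ = 22 → w.

EI12rw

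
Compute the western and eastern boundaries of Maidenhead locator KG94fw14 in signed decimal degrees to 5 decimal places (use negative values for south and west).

38.42500, 38.43333

Field K=10, G=6: +10·20° lon, +6·10° lat → SW at lon 20°, lat -30°.
Square 9, 4: +9·2° lon, +4·1° lat → SW at lon 38°, lat -26°.
Subsquare f=5, w=22: +5·0.0833333° lon, +22·0.0416667° lat → SW at lon 38.4167°, lat -25.0833°.
Extended square 1, 4: +1·0.00833333° lon, +4·0.00416667° lat → SW at lon 38.425°, lat -25.0667°.
Cell spans 0.00833333° lon × 0.00416667° lat.
west 38.42500, east 38.43333.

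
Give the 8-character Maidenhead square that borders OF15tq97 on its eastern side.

Longitude extended square 9; +1 → 10, wraps to 0, carry into subsquare.
Longitude subsquare t = 19; +1 → 20 = u.
The latitude characters are unchanged.

OF15uq07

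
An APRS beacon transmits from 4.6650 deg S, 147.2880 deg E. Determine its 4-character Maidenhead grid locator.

Offset from 180°W / 90°S: lon 327.29°, lat 85.33°.
Field: 327.29/20 → 16 → Q, 85.33/10 → 8 → I; chars QI.
Square: 7.29/2 → 3, 5.33/1 → 5; chars 35.

QI35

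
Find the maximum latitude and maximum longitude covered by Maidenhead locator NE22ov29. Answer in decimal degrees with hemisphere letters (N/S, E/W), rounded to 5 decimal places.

Field N=13, E=4: +13·20° lon, +4·10° lat → SW at lon 80°, lat -50°.
Square 2, 2: +2·2° lon, +2·1° lat → SW at lon 84°, lat -48°.
Subsquare o=14, v=21: +14·0.0833333° lon, +21·0.0416667° lat → SW at lon 85.1667°, lat -47.125°.
Extended square 2, 9: +2·0.00833333° lon, +9·0.00416667° lat → SW at lon 85.1833°, lat -47.0875°.
Cell spans 0.00833333° lon × 0.00416667° lat. NE corner is SW corner plus one full cell.
latitude 47.08333° S, longitude 85.19167° E.

47.08333° S, 85.19167° E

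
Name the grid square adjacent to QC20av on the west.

QC10xv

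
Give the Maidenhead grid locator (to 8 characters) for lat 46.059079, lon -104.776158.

DN76ob64

Offset from 180°W / 90°S: lon 75.22384°, lat 136.05908°.
Field: 75.22384/20 → 3 → D, 136.05908/10 → 13 → N; chars DN.
Square: 15.22384/2 → 7, 6.05908/1 → 6; chars 76.
Subsquare: 1.22384/0.0833333 → 14 → o, 0.05908/0.0416667 → 1 → b; chars ob.
Extended square: 0.05718/0.00833333 → 6, 0.01741/0.00416667 → 4; chars 64.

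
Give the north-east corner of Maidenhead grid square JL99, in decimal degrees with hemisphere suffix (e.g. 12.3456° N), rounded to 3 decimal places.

Field J=9, L=11: +9·20° lon, +11·10° lat → SW at lon 0°, lat 20°.
Square 9, 9: +9·2° lon, +9·1° lat → SW at lon 18°, lat 29°.
Cell spans 2° lon × 1° lat. NE corner is SW corner plus one full cell.
latitude 30.000° N, longitude 20.000° E.

30.000° N, 20.000° E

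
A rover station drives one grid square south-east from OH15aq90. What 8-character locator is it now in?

Longitude extended square 9; +1 → 10, wraps to 0, carry into subsquare.
Longitude subsquare a = 0; +1 → 1 = b.
Latitude extended square 0; −1 → -1, wraps to 9, carry into subsquare.
Latitude subsquare q = 16; −1 → 15 = p.

OH15bp09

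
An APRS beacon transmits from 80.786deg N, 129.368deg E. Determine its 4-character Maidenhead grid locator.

PR40

Shift to the Maidenhead origin (180°W, 90°S): lon 309.37, lat 170.79.
Field: lon ⌊309.37/20⌋ = 15 → P; lat ⌊170.79/10⌋ = 17 → R.
Square: lon ⌊9.37/2⌋ = 4; lat ⌊0.79/1⌋ = 0.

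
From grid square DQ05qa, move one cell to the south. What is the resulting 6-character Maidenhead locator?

DQ04qx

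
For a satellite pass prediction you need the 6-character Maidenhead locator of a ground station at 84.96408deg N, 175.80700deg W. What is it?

AR24cx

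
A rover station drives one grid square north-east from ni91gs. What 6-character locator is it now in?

Longitude subsquare g = 6; +1 → 7 = h.
Latitude subsquare s = 18; +1 → 19 = t.

NI91ht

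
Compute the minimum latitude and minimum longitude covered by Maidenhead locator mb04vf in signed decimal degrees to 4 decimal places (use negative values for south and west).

-75.7917, 61.7500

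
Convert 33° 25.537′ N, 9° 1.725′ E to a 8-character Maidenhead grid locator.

Offset from 180°W / 90°S: lon 189.02875°, lat 123.42562°.
Field: 189.02875/20 → 9 → J, 123.42562/10 → 12 → M; chars JM.
Square: 9.02875/2 → 4, 3.42562/1 → 3; chars 43.
Subsquare: 1.02875/0.0833333 → 12 → m, 0.42562/0.0416667 → 10 → k; chars mk.
Extended square: 0.02875/0.00833333 → 3, 0.00895/0.00416667 → 2; chars 32.

JM43mk32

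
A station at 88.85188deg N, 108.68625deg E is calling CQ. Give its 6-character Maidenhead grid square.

OR48iu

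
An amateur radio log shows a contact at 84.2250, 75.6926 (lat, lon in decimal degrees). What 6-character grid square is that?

MR74uf

Offset from 180°W / 90°S: lon 255.6926°, lat 174.2250°.
Field: lon ⌊255.6926/20⌋ = 12 → M; lat ⌊174.2250/10⌋ = 17 → R.
Square: lon ⌊15.6926/2⌋ = 7; lat ⌊4.2250/1⌋ = 4.
Subsquare: lon ⌊1.6926/0.0833333⌋ = 20 → u; lat ⌊0.2250/0.0416667⌋ = 5 → f.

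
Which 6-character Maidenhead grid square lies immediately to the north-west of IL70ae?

Longitude subsquare a = 0; −1 → -1, wraps to 23 = x, carry into square.
Longitude square 7; −1 → 6.
Latitude subsquare e = 4; +1 → 5 = f.

IL60xf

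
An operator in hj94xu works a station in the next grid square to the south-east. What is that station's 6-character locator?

IJ04at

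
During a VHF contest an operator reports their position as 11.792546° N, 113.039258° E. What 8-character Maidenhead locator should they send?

OK61mt40

Add 180° to longitude and 90° to latitude: 293.03926, 101.79255.
Field: lon ⌊293.03926/20⌋ = 14 → O; lat ⌊101.79255/10⌋ = 10 → K.
Square: lon ⌊13.03926/2⌋ = 6; lat ⌊1.79255/1⌋ = 1.
Subsquare: lon ⌊1.03926/0.0833333⌋ = 12 → m; lat ⌊0.79255/0.0416667⌋ = 19 → t.
Extended square: lon ⌊0.03926/0.00833333⌋ = 4; lat ⌊0.00088/0.00416667⌋ = 0.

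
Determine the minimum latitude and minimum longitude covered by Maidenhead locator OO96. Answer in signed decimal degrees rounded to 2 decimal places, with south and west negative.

Field O=14, O=14: +14·20° lon, +14·10° lat → SW at lon 100°, lat 50°.
Square 9, 6: +9·2° lon, +6·1° lat → SW at lon 118°, lat 56°.
latitude 56.00, longitude 118.00.

56.00, 118.00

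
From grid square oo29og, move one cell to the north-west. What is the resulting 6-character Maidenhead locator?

OO29nh

Longitude subsquare o = 14; −1 → 13 = n.
Latitude subsquare g = 6; +1 → 7 = h.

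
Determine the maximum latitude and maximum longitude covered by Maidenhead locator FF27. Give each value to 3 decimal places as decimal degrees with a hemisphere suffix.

32.000° S, 74.000° W

Field F=5, F=5: +5·20° lon, +5·10° lat → SW at lon -80°, lat -40°.
Square 2, 7: +2·2° lon, +7·1° lat → SW at lon -76°, lat -33°.
Cell spans 2° lon × 1° lat. NE corner is SW corner plus one full cell.
latitude 32.000° S, longitude 74.000° W.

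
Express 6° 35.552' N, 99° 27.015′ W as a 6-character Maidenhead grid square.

Shift to the Maidenhead origin (180°W, 90°S): lon 80.5498, lat 96.5925.
Field: 80.5498/20 → 4 → E, 96.5925/10 → 9 → J; chars EJ.
Square: 0.5498/2 → 0, 6.5925/1 → 6; chars 06.
Subsquare: 0.5498/0.0833333 → 6 → g, 0.5925/0.0416667 → 14 → o; chars go.

EJ06go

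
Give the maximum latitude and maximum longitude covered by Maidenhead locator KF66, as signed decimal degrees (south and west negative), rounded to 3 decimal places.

-33.000, 34.000

Field K=10, F=5: +10·20° lon, +5·10° lat → SW at lon 20°, lat -40°.
Square 6, 6: +6·2° lon, +6·1° lat → SW at lon 32°, lat -34°.
Cell spans 2° lon × 1° lat. NE corner is SW corner plus one full cell.
latitude -33.000, longitude 34.000.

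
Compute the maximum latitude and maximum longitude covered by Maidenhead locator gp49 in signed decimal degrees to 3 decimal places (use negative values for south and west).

70.000, -50.000

Field G=6, P=15: +6·20° lon, +15·10° lat → SW at lon -60°, lat 60°.
Square 4, 9: +4·2° lon, +9·1° lat → SW at lon -52°, lat 69°.
Cell spans 2° lon × 1° lat. NE corner is SW corner plus one full cell.
latitude 70.000, longitude -50.000.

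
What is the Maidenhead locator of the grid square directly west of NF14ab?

NF04xb

Longitude subsquare a = 0; −1 → -1, wraps to 23 = x, carry into square.
Longitude square 1; −1 → 0.
The latitude characters are unchanged.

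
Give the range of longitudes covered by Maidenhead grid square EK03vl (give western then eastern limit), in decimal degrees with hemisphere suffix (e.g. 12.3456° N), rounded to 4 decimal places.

98.2500° W, 98.1667° W

Field E=4, K=10: +4·20° lon, +10·10° lat → SW at lon -100°, lat 10°.
Square 0, 3: +0·2° lon, +3·1° lat → SW at lon -100°, lat 13°.
Subsquare v=21, l=11: +21·0.0833333° lon, +11·0.0416667° lat → SW at lon -98.25°, lat 13.4583°.
Cell spans 0.0833333° lon × 0.0416667° lat.
west 98.2500° W, east 98.1667° W.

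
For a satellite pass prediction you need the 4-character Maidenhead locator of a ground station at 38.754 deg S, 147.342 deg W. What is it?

BF61

Add 180° to longitude and 90° to latitude: 32.66, 51.25.
Field (20°×10°, letters A–R): lon ⌊32.66/20⌋ = 1 → B; lat ⌊51.25/10⌋ = 5 → F.
Square (2°×1°, digits 0–9): lon ⌊12.66/2⌋ = 6; lat ⌊1.25/1⌋ = 1.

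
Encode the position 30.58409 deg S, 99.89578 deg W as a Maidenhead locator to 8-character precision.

EF09bj29

Offset from 180°W / 90°S: lon 80.10422°, lat 59.41591°.
Field (20°×10°, letters A–R): lon ⌊80.10422/20⌋ = 4 → E; lat ⌊59.41591/10⌋ = 5 → F.
Square (2°×1°, digits 0–9): lon ⌊0.10422/2⌋ = 0; lat ⌊9.41591/1⌋ = 9.
Subsquare (5′×2.5′, letters a–x): lon ⌊0.10422/0.0833333⌋ = 1 → b; lat ⌊0.41591/0.0416667⌋ = 9 → j.
Extended square (30″×15″, digits 0–9): lon ⌊0.02089/0.00833333⌋ = 2; lat ⌊0.04091/0.00416667⌋ = 9.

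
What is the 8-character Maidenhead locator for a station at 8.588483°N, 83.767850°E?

NJ18vo21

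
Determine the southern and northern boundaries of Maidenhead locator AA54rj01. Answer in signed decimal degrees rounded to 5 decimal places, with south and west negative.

-85.62083, -85.61667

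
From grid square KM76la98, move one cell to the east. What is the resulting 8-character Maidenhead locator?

KM76ma08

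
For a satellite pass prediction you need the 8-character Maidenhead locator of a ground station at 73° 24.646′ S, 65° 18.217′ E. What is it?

Add 180° to longitude and 90° to latitude: 245.30362, 16.58923.
Field: lon ⌊245.30362/20⌋ = 12 → M; lat ⌊16.58923/10⌋ = 1 → B.
Square: lon ⌊5.30362/2⌋ = 2; lat ⌊6.58923/1⌋ = 6.
Subsquare: lon ⌊1.30362/0.0833333⌋ = 15 → p; lat ⌊0.58923/0.0416667⌋ = 14 → o.
Extended square: lon ⌊0.05362/0.00833333⌋ = 6; lat ⌊0.00590/0.00416667⌋ = 1.

MB26po61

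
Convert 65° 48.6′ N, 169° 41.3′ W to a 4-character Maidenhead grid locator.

AP55

Offset from 180°W / 90°S: lon 10.31°, lat 155.81°.
Field: 10.31/20 → 0 → A, 155.81/10 → 15 → P; chars AP.
Square: 10.31/2 → 5, 5.81/1 → 5; chars 55.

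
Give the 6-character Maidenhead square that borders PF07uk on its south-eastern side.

PF07vj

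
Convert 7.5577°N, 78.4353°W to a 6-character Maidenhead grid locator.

FJ07sn

Shift to the Maidenhead origin (180°W, 90°S): lon 101.5647, lat 97.5577.
Field: lon ⌊101.5647/20⌋ = 5 → F; lat ⌊97.5577/10⌋ = 9 → J.
Square: lon ⌊1.5647/2⌋ = 0; lat ⌊7.5577/1⌋ = 7.
Subsquare: lon ⌊1.5647/0.0833333⌋ = 18 → s; lat ⌊0.5577/0.0416667⌋ = 13 → n.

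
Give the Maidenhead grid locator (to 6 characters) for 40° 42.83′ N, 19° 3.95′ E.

Shift to the Maidenhead origin (180°W, 90°S): lon 199.0658, lat 130.7138.
Field (20°×10°, letters A–R): 199.0658/20 → 9 → J, 130.7138/10 → 13 → N; chars JN.
Square (2°×1°, digits 0–9): 19.0658/2 → 9, 0.7138/1 → 0; chars 90.
Subsquare (5′×2.5′, letters a–x): 1.0658/0.0833333 → 12 → m, 0.7138/0.0416667 → 17 → r; chars mr.

JN90mr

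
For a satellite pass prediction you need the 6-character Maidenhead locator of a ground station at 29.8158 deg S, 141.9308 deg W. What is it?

BG90ae

Offset from 180°W / 90°S: lon 38.0692°, lat 60.1842°.
Field (20°×10°, letters A–R): lon ⌊38.0692/20⌋ = 1 → B; lat ⌊60.1842/10⌋ = 6 → G.
Square (2°×1°, digits 0–9): lon ⌊18.0692/2⌋ = 9; lat ⌊0.1842/1⌋ = 0.
Subsquare (5′×2.5′, letters a–x): lon ⌊0.0692/0.0833333⌋ = 0 → a; lat ⌊0.1842/0.0416667⌋ = 4 → e.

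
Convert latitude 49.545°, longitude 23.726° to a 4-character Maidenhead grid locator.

KN19

Offset from 180°W / 90°S: lon 203.73°, lat 139.55°.
Field (20°×10°, letters A–R): 203.73/20 → 10 → K, 139.55/10 → 13 → N; chars KN.
Square (2°×1°, digits 0–9): 3.73/2 → 1, 9.55/1 → 9; chars 19.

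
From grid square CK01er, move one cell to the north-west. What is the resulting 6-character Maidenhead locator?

Longitude subsquare e = 4; −1 → 3 = d.
Latitude subsquare r = 17; +1 → 18 = s.

CK01ds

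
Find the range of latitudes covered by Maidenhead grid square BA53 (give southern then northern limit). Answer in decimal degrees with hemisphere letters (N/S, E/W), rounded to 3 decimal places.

87.000° S, 86.000° S

Field B=1, A=0: +1·20° lon, +0·10° lat → SW at lon -160°, lat -90°.
Square 5, 3: +5·2° lon, +3·1° lat → SW at lon -150°, lat -87°.
Cell spans 2° lon × 1° lat.
south 87.000° S, north 86.000° S.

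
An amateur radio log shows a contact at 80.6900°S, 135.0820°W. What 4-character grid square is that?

CA29

Shift to the Maidenhead origin (180°W, 90°S): lon 44.92, lat 9.31.
Field (20°×10°, letters A–R): lon ⌊44.92/20⌋ = 2 → C; lat ⌊9.31/10⌋ = 0 → A.
Square (2°×1°, digits 0–9): lon ⌊4.92/2⌋ = 2; lat ⌊9.31/1⌋ = 9.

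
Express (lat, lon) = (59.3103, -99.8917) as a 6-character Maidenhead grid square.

EO09bh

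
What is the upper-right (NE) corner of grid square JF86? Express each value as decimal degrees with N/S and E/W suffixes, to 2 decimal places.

Field J=9, F=5: +9·20° lon, +5·10° lat → SW at lon 0°, lat -40°.
Square 8, 6: +8·2° lon, +6·1° lat → SW at lon 16°, lat -34°.
Cell spans 2° lon × 1° lat. NE corner is SW corner plus one full cell.
latitude 33.00° S, longitude 18.00° E.

33.00° S, 18.00° E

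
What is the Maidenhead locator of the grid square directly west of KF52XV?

KF52wv

Longitude subsquare x = 23; −1 → 22 = w.
The latitude characters are unchanged.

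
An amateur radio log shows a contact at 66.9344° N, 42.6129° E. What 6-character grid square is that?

Shift to the Maidenhead origin (180°W, 90°S): lon 222.6129, lat 156.9344.
Field (20°×10°, letters A–R): 222.6129/20 → 11 → L, 156.9344/10 → 15 → P; chars LP.
Square (2°×1°, digits 0–9): 2.6129/2 → 1, 6.9344/1 → 6; chars 16.
Subsquare (5′×2.5′, letters a–x): 0.6129/0.0833333 → 7 → h, 0.9344/0.0416667 → 22 → w; chars hw.

LP16hw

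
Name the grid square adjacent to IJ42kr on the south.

IJ42kq

Latitude subsquare r = 17; −1 → 16 = q.
The longitude characters are unchanged.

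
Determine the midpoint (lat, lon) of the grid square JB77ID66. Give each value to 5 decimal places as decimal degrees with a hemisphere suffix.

Field J=9, B=1: +9·20° lon, +1·10° lat → SW at lon 0°, lat -80°.
Square 7, 7: +7·2° lon, +7·1° lat → SW at lon 14°, lat -73°.
Subsquare i=8, d=3: +8·0.0833333° lon, +3·0.0416667° lat → SW at lon 14.6667°, lat -72.875°.
Extended square 6, 6: +6·0.00833333° lon, +6·0.00416667° lat → SW at lon 14.7167°, lat -72.85°.
Cell spans 0.00833333° lon × 0.00416667° lat. Centre is SW corner plus half of each.
latitude 72.84792° S, longitude 14.72083° E.

72.84792° S, 14.72083° E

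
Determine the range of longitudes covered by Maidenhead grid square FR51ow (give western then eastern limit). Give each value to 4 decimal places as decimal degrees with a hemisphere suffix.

Field F=5, R=17: +5·20° lon, +17·10° lat → SW at lon -80°, lat 80°.
Square 5, 1: +5·2° lon, +1·1° lat → SW at lon -70°, lat 81°.
Subsquare o=14, w=22: +14·0.0833333° lon, +22·0.0416667° lat → SW at lon -68.8333°, lat 81.9167°.
Cell spans 0.0833333° lon × 0.0416667° lat.
west 68.8333° W, east 68.7500° W.

68.8333° W, 68.7500° W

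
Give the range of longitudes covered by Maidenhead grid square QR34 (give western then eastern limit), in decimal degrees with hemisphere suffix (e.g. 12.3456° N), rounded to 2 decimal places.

Field Q=16, R=17: +16·20° lon, +17·10° lat → SW at lon 140°, lat 80°.
Square 3, 4: +3·2° lon, +4·1° lat → SW at lon 146°, lat 84°.
Cell spans 2° lon × 1° lat.
west 146.00° E, east 148.00° E.

146.00° E, 148.00° E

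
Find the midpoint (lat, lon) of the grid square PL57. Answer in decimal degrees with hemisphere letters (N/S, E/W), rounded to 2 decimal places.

27.50° N, 131.00° E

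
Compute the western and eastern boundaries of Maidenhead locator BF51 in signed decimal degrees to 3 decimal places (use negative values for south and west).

Field B=1, F=5: +1·20° lon, +5·10° lat → SW at lon -160°, lat -40°.
Square 5, 1: +5·2° lon, +1·1° lat → SW at lon -150°, lat -39°.
Cell spans 2° lon × 1° lat.
west -150.000, east -148.000.

-150.000, -148.000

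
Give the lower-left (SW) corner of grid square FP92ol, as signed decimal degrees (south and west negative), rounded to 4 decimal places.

62.4583, -60.8333

Field F=5, P=15: +5·20° lon, +15·10° lat → SW at lon -80°, lat 60°.
Square 9, 2: +9·2° lon, +2·1° lat → SW at lon -62°, lat 62°.
Subsquare o=14, l=11: +14·0.0833333° lon, +11·0.0416667° lat → SW at lon -60.8333°, lat 62.4583°.
latitude 62.4583, longitude -60.8333.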